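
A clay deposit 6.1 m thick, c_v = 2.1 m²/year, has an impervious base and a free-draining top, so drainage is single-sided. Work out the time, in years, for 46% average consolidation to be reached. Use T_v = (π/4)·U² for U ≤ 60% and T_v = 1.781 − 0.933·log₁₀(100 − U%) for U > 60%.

t ≈ 2.94 years

Drainage path length: H_d = H = 6.1 m (single drainage).
U ≤ 60%: T_v = (π/4)·U² = (π/4)×0.46² = 0.16619.
t = T_v·H_d²/c_v = 0.16619×6.1²/2.1 = 2.945 years.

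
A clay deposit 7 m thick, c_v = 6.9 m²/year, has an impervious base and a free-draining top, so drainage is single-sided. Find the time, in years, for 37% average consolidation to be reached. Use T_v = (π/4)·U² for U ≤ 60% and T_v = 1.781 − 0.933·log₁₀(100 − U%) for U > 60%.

t ≈ 0.764 years

Drainage path length: H_d = H = 7 m (single drainage).
U ≤ 60%: T_v = (π/4)·U² = (π/4)×0.37² = 0.10752.
t = T_v·H_d²/c_v = 0.10752×7²/6.9 = 0.7635 years.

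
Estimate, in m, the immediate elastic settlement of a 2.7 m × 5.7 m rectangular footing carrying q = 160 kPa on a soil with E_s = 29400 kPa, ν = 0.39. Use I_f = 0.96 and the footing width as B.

Immediate (elastic) settlement: S_e = q·B·(1−ν²)/E_s · I_f.
S_e = 160 × 2.7 × (1 − 0.39²) / 29400 × 0.96
    = 160 × 2.7 × 0.8479 / 29400 × 0.96
    = 0.01196 m

S_e ≈ 0.012 m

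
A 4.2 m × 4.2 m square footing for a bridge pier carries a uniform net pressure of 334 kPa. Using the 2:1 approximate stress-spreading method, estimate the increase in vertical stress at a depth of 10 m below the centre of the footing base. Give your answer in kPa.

Δσ_z ≈ 29.2 kPa

By the 2:1 method the load spreads at 1 horizontal : 2 vertical, so at depth z the loaded area has grown by z in each plan dimension:
Δσ = qBL/((B+z)(L+z)) = 334×4.2×4.2/((4.2+10)(4.2+10)) = 29.219 kPa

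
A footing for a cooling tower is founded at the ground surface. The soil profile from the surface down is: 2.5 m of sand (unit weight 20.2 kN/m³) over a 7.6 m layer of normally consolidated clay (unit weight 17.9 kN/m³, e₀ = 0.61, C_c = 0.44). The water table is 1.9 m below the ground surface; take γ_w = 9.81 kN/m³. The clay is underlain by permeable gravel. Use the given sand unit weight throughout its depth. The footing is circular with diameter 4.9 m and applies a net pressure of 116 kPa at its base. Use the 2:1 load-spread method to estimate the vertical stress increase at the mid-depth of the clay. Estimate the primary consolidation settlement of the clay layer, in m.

S_c ≈ 0.233 m

Mid-depth of clay below the ground surface: z = 2.5 + 7.6/2 = 6.3 m.
Total vertical stress at mid-clay: σ_v = 20.2×2.5 + 17.9×3.8 = 118.52 kPa.
Pore pressure: u = 9.81×(6.3 − 1.9) = 43.164 kPa.
Initial effective stress: σ'_0 = σ_v − u = 118.52 − 43.164 = 75.356 kPa.
Stress increase at mid-clay by the 2:1 spreading method:
Δσ ≈ qD²/(D+z)² = 116×4.9²/(4.9+6.3)² = 22.203 kPa
Final effective stress: σ'_f = σ'_0 + Δσ = 75.356 + 22.203 = 97.559 kPa.
Normally consolidated clay, so the full stress increment lies on the virgin compression line:
S_c = C_c·H/(1+e₀)·log₁₀(σ'_f/σ'_0) = 0.44×7.6/(1+0.61)×log₁₀(97.559/75.356)
    = 2.077 × 0.11215 = 0.2329 m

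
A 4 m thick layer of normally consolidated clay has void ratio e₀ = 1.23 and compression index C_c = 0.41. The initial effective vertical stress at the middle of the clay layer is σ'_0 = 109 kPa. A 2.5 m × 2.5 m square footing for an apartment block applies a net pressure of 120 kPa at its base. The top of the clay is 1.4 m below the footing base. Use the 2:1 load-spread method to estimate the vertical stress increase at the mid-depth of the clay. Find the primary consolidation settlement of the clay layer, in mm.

Mid-depth of clay below the footing base: z = 1.4 + 4/2 = 3.4 m.
Stress increase at mid-clay by the 2:1 spreading method:
Δσ = qBL/((B+z)(L+z)) = 120×2.5×2.5/((2.5+3.4)(2.5+3.4)) = 21.546 kPa
Final effective stress: σ'_f = σ'_0 + Δσ = 109 + 21.546 = 130.55 kPa.
Normally consolidated clay, so the full stress increment lies on the virgin compression line:
S_c = C_c·H/(1+e₀)·log₁₀(σ'_f/σ'_0) = 0.41×4/(1+1.23)×log₁₀(130.55/109)
    = 0.73543 × 0.07835 = 0.05762 m

S_c ≈ 57.6 mm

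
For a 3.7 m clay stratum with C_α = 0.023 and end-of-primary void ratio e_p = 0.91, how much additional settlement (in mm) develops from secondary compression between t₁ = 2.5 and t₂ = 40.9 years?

Secondary compression: S_s = C_α·H/(1+e_p)·log₁₀(t₂/t₁)
S_s = 0.023×3.7/(1+0.91)×log₁₀(40.9/2.5)
    = 0.04455 × 1.214 = 0.05408 m

S_s ≈ 54.1 mm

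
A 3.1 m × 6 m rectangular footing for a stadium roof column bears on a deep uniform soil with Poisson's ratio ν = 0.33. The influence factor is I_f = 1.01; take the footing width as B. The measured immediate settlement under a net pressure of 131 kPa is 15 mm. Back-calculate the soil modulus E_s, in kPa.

S_e = q·B·(1−ν²)/E_s · I_f  ⇒  E_s = q·B·(1−ν²)·I_f / S_e.
E_s = 131 × 3.1 × 0.8911 × 1.01 / 0.015 = 24370 kPa

E_s ≈ 24400 kPa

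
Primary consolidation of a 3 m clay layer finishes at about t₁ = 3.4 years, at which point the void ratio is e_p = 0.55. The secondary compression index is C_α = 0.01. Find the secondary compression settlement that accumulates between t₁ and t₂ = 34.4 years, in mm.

S_s ≈ 19.5 mm

Secondary compression: S_s = C_α·H/(1+e_p)·log₁₀(t₂/t₁)
S_s = 0.01×3/(1+0.55)×log₁₀(34.4/3.4)
    = 0.01935 × 1.005 = 0.01945 m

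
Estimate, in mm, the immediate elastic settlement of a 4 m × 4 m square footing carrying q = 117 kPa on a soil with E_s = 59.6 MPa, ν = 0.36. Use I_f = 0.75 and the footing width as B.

Immediate (elastic) settlement: S_e = q·B·(1−ν²)/E_s · I_f.
E_s = 59.6 MPa = 59600 kPa.
S_e = 117 × 4 × (1 − 0.36²) / 59600 × 0.75
    = 117 × 4 × 0.8704 / 59600 × 0.75
    = 0.005126 m = 5.126 mm

S_e ≈ 5.13 mm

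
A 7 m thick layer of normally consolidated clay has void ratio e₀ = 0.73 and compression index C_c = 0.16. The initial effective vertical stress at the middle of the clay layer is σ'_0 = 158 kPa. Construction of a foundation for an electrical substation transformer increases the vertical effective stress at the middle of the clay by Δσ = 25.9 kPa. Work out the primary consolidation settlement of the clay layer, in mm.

Final effective stress: σ'_f = σ'_0 + Δσ = 158 + 25.9 = 183.9 kPa.
Normally consolidated clay, so the full stress increment lies on the virgin compression line:
S_c = C_c·H/(1+e₀)·log₁₀(σ'_f/σ'_0) = 0.16×7/(1+0.73)×log₁₀(183.9/158)
    = 0.6474 × 0.065925 = 0.04268 m

S_c ≈ 42.7 mm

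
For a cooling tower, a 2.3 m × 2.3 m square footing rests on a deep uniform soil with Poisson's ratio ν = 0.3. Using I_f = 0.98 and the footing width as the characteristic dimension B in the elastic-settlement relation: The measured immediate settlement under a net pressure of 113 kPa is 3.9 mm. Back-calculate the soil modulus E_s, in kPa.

S_e = q·B·(1−ν²)/E_s · I_f  ⇒  E_s = q·B·(1−ν²)·I_f / S_e.
E_s = 113 × 2.3 × 0.91 × 0.98 / 0.0039 = 59430 kPa

E_s ≈ 59400 kPa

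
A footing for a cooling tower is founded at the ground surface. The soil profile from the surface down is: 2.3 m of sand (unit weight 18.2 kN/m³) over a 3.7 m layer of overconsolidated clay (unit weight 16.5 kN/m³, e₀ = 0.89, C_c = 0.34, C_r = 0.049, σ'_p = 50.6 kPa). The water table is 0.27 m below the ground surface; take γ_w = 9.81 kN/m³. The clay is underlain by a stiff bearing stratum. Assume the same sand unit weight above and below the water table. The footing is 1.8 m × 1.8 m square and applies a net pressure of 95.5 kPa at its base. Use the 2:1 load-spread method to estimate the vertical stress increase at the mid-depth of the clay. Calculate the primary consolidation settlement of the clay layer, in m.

S_c ≈ 0.00945 m

Mid-depth of clay below the ground surface: z = 2.3 + 3.7/2 = 4.15 m.
Total vertical stress at mid-clay: σ_v = 18.2×2.3 + 16.5×1.85 = 72.385 kPa.
Pore pressure: u = 9.81×(4.15 − 0.27) = 38.063 kPa.
Initial effective stress: σ'_0 = σ_v − u = 72.385 − 38.063 = 34.322 kPa.
Stress increase at mid-clay by the 2:1 spreading method:
Δσ = qBL/((B+z)(L+z)) = 95.5×1.8×1.8/((1.8+4.15)(1.8+4.15)) = 8.7401 kPa
Final effective stress: σ'_f = 34.322 + 8.7401 = 43.062 kPa.
σ'_f = 43.062 ≤ σ'_p = 50.6 kPa, so the clay remains overconsolidated and only the recompression index applies:
S_c = C_r·H/(1+e₀)·log₁₀(σ'_f/σ'_0) = 0.049×3.7/1.89×log₁₀(43.062/34.322)
    = 0.095927 × 0.098522 = 0.009451 m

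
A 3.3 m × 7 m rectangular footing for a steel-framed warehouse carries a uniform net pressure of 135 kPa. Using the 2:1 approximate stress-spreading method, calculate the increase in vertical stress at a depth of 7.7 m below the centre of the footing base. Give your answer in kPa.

By the 2:1 method the load spreads at 1 horizontal : 2 vertical, so at depth z the loaded area has grown by z in each plan dimension:
Δσ = qBL/((B+z)(L+z)) = 135×3.3×7/((3.3+7.7)(7+7.7)) = 19.286 kPa

Δσ_z ≈ 19.3 kPa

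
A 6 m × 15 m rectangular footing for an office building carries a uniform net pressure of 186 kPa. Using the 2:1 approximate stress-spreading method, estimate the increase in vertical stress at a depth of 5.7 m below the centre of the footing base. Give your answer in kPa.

Δσ_z ≈ 69.1 kPa

By the 2:1 method the load spreads at 1 horizontal : 2 vertical, so at depth z the loaded area has grown by z in each plan dimension:
Δσ = qBL/((B+z)(L+z)) = 186×6×15/((6+5.7)(15+5.7)) = 69.119 kPa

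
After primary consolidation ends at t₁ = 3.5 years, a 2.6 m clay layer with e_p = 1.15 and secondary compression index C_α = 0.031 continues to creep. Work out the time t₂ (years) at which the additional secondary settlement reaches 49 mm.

t₂ ≈ 71 years

S_s = C_α·H/(1+e_p)·log₁₀(t₂/t₁) ⇒ log₁₀(t₂/t₁) = S_s·(1+e_p)/(C_α·H).
log₁₀(t₂/t₁) = 0.049 × (1+1.15) / (0.031×2.6) = 1.307
t₂ = t₁ × 10^1.307 = 3.5 × 20.28 = 70.98 years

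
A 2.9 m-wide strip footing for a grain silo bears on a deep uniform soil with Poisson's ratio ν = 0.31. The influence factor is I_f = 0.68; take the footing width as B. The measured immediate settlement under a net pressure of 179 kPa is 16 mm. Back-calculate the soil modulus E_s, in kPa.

S_e = q·B·(1−ν²)/E_s · I_f  ⇒  E_s = q·B·(1−ν²)·I_f / S_e.
E_s = 179 × 2.9 × 0.9039 × 0.68 / 0.016 = 19940 kPa

E_s ≈ 19900 kPa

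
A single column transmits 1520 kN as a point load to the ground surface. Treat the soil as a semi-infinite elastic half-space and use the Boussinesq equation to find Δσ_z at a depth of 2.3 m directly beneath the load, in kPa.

Δσ_z ≈ 137 kPa

Boussinesq vertical stress below a point load on an elastic half-space:
Δσ_z = 3P/(2πz²) · [1 + (r/z)²]^(−5/2)
r/z = 0/2.3 = 0; [1+(r/z)²]^(−5/2) = 1.
Δσ_z = 3×1520/(2π×2.3²) × 1 = 137.19 × 1 = 137.2 kPa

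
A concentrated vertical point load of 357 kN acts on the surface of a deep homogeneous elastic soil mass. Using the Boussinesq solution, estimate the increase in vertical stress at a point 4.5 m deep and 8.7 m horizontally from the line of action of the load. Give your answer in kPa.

Δσ_z ≈ 0.172 kPa

Boussinesq vertical stress below a point load on an elastic half-space:
Δσ_z = 3P/(2πz²) · [1 + (r/z)²]^(−5/2)
r/z = 8.7/4.5 = 1.9333; [1+(r/z)²]^(−5/2) = 0.020467.
Δσ_z = 3×357/(2π×4.5²) × 0.020467 = 8.4175 × 0.020467 = 0.1723 kPa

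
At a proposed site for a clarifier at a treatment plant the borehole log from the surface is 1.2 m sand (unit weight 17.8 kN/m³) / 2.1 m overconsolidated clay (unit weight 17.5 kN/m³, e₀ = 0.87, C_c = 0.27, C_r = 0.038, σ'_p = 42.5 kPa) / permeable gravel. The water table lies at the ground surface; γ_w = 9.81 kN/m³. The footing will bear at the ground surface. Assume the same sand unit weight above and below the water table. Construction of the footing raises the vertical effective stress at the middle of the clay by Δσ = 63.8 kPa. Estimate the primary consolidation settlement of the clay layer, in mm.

S_c ≈ 102 mm

Mid-depth of clay below the ground surface: z = 1.2 + 2.1/2 = 2.25 m.
Total vertical stress at mid-clay: σ_v = 17.8×1.2 + 17.5×1.05 = 39.735 kPa.
Pore pressure: u = 9.81×(2.25 − 0) = 22.073 kPa.
Initial effective stress: σ'_0 = σ_v − u = 39.735 − 22.073 = 17.662 kPa.
Final effective stress: σ'_f = 17.662 + 63.8 = 81.462 kPa.
σ'_f = 81.462 > σ'_p = 42.5 kPa, so the stress path crosses the preconsolidation pressure — recompression up to σ'_p, then virgin compression beyond:
S_c = H/(1+e₀)·[C_r·log₁₀(σ'_p/σ'_0) + C_c·log₁₀(σ'_f/σ'_p)]
    = 2.1/1.87 × [0.038×log₁₀(42.5/17.662) + 0.27×log₁₀(81.462/42.5)]
    = 1.123 × [0.014491 + 0.076293] = 0.102 m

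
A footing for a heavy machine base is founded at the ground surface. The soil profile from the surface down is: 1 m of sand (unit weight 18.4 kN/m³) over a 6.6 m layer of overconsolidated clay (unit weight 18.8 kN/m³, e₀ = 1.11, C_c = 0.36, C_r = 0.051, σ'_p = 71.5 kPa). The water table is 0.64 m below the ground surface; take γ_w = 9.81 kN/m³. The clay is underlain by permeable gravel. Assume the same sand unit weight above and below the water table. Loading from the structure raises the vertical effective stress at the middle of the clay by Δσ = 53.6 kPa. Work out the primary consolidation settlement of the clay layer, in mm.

S_c ≈ 188 mm

Mid-depth of clay below the ground surface: z = 1 + 6.6/2 = 4.3 m.
Total vertical stress at mid-clay: σ_v = 18.4×1 + 18.8×3.3 = 80.44 kPa.
Pore pressure: u = 9.81×(4.3 − 0.64) = 35.905 kPa.
Initial effective stress: σ'_0 = σ_v − u = 80.44 − 35.905 = 44.535 kPa.
Final effective stress: σ'_f = 44.535 + 53.6 = 98.135 kPa.
σ'_f = 98.135 > σ'_p = 71.5 kPa, so the stress path crosses the preconsolidation pressure — recompression up to σ'_p, then virgin compression beyond:
S_c = H/(1+e₀)·[C_r·log₁₀(σ'_p/σ'_0) + C_c·log₁₀(σ'_f/σ'_p)]
    = 6.6/2.11 × [0.051×log₁₀(71.5/44.535) + 0.36×log₁₀(98.135/71.5)]
    = 3.128 × [0.010486 + 0.049506] = 0.1877 m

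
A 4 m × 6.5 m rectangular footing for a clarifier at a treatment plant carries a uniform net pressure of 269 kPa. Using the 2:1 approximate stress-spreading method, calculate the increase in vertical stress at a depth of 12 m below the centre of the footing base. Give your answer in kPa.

Δσ_z ≈ 23.6 kPa

By the 2:1 method the load spreads at 1 horizontal : 2 vertical, so at depth z the loaded area has grown by z in each plan dimension:
Δσ = qBL/((B+z)(L+z)) = 269×4×6.5/((4+12)(6.5+12)) = 23.628 kPa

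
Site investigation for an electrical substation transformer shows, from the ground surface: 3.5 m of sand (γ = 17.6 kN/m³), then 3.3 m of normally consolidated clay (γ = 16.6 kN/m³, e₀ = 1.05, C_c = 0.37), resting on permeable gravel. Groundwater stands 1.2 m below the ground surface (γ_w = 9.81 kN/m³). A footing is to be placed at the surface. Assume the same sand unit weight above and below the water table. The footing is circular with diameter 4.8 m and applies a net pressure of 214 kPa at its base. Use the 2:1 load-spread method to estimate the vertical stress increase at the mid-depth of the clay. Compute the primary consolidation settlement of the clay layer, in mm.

S_c ≈ 178 mm

Mid-depth of clay below the ground surface: z = 3.5 + 3.3/2 = 5.15 m.
Total vertical stress at mid-clay: σ_v = 17.6×3.5 + 16.6×1.65 = 88.99 kPa.
Pore pressure: u = 9.81×(5.15 − 1.2) = 38.75 kPa.
Initial effective stress: σ'_0 = σ_v − u = 88.99 − 38.75 = 50.24 kPa.
Stress increase at mid-clay by the 2:1 spreading method:
Δσ ≈ qD²/(D+z)² = 214×4.8²/(4.8+5.15)² = 49.802 kPa
Final effective stress: σ'_f = σ'_0 + Δσ = 50.24 + 49.802 = 100.04 kPa.
Normally consolidated clay, so the full stress increment lies on the virgin compression line:
S_c = C_c·H/(1+e₀)·log₁₀(σ'_f/σ'_0) = 0.37×3.3/(1+1.05)×log₁₀(100.04/50.24)
    = 0.59561 × 0.29912 = 0.1782 m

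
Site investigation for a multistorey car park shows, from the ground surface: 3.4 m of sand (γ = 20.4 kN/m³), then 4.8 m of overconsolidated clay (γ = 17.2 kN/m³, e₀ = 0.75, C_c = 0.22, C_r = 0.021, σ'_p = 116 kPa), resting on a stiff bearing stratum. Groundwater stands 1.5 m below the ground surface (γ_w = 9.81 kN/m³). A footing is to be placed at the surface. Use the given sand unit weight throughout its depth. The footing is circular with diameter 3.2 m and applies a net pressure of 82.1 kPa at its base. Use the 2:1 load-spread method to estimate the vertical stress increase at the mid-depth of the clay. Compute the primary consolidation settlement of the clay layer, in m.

S_c ≈ 0.00353 m

Mid-depth of clay below the ground surface: z = 3.4 + 4.8/2 = 5.8 m.
Total vertical stress at mid-clay: σ_v = 20.4×3.4 + 17.2×2.4 = 110.64 kPa.
Pore pressure: u = 9.81×(5.8 − 1.5) = 42.183 kPa.
Initial effective stress: σ'_0 = σ_v − u = 110.64 − 42.183 = 68.457 kPa.
Stress increase at mid-clay by the 2:1 spreading method:
Δσ ≈ qD²/(D+z)² = 82.1×3.2²/(3.2+5.8)² = 10.379 kPa
Final effective stress: σ'_f = 68.457 + 10.379 = 78.836 kPa.
σ'_f = 78.836 ≤ σ'_p = 116 kPa, so the clay remains overconsolidated and only the recompression index applies:
S_c = C_r·H/(1+e₀)·log₁₀(σ'_f/σ'_0) = 0.021×4.8/1.75×log₁₀(78.836/68.457)
    = 0.057601 × 0.061307 = 0.003531 m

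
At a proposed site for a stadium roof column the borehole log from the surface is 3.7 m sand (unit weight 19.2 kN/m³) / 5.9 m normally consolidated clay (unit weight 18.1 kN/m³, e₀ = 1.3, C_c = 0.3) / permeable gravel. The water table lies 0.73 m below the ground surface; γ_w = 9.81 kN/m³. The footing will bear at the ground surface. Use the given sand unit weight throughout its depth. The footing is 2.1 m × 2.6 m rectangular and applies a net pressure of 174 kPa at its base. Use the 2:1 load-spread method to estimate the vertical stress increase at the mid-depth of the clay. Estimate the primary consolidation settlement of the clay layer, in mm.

S_c ≈ 54.4 mm

Mid-depth of clay below the ground surface: z = 3.7 + 5.9/2 = 6.65 m.
Total vertical stress at mid-clay: σ_v = 19.2×3.7 + 18.1×2.95 = 124.44 kPa.
Pore pressure: u = 9.81×(6.65 − 0.73) = 58.075 kPa.
Initial effective stress: σ'_0 = σ_v − u = 124.44 − 58.075 = 66.365 kPa.
Stress increase at mid-clay by the 2:1 spreading method:
Δσ = qBL/((B+z)(L+z)) = 174×2.1×2.6/((2.1+6.65)(2.6+6.65)) = 11.738 kPa
Final effective stress: σ'_f = σ'_0 + Δσ = 66.365 + 11.738 = 78.103 kPa.
Normally consolidated clay, so the full stress increment lies on the virgin compression line:
S_c = C_c·H/(1+e₀)·log₁₀(σ'_f/σ'_0) = 0.3×5.9/(1+1.3)×log₁₀(78.103/66.365)
    = 0.76957 × 0.070729 = 0.05443 m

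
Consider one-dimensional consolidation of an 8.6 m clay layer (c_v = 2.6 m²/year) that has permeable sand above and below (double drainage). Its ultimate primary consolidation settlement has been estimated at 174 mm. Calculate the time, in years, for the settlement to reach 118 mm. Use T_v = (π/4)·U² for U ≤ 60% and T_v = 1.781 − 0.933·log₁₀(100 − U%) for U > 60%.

Drainage path length: H_d = H/2 = 4.3 m (double drainage).
U = S(t)/S_ult = 118/174 = 0.6782.
U > 60%: T_v = 1.781 − 0.933·log₁₀(100 − 67.816) = 0.37437.
t = T_v·H_d²/c_v = 0.37437×4.3²/2.6 = 2.662 years.

t ≈ 2.66 years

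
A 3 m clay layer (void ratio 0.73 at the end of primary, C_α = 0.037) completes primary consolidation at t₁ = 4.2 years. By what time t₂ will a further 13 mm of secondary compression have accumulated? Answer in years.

S_s = C_α·H/(1+e_p)·log₁₀(t₂/t₁) ⇒ log₁₀(t₂/t₁) = S_s·(1+e_p)/(C_α·H).
log₁₀(t₂/t₁) = 0.013 × (1+0.73) / (0.037×3) = 0.2026
t₂ = t₁ × 10^0.2026 = 4.2 × 1.594 = 6.697 years

t₂ ≈ 6.7 years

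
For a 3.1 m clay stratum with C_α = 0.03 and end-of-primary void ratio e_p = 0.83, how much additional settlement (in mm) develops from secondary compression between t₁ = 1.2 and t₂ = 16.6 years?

S_s ≈ 58 mm

Secondary compression: S_s = C_α·H/(1+e_p)·log₁₀(t₂/t₁)
S_s = 0.03×3.1/(1+0.83)×log₁₀(16.6/1.2)
    = 0.05082 × 1.141 = 0.05798 m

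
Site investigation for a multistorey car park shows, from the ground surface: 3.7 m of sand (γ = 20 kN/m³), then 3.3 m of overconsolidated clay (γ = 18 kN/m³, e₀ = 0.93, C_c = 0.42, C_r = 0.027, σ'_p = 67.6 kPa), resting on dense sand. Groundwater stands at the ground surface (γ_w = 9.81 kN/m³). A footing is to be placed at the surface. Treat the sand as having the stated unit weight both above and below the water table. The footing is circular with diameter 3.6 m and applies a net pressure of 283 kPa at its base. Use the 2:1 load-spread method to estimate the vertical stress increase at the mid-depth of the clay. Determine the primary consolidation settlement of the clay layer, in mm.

S_c ≈ 118 mm

Mid-depth of clay below the ground surface: z = 3.7 + 3.3/2 = 5.35 m.
Total vertical stress at mid-clay: σ_v = 20×3.7 + 18×1.65 = 103.7 kPa.
Pore pressure: u = 9.81×(5.35 − 0) = 52.483 kPa.
Initial effective stress: σ'_0 = σ_v − u = 103.7 − 52.483 = 51.217 kPa.
Stress increase at mid-clay by the 2:1 spreading method:
Δσ ≈ qD²/(D+z)² = 283×3.6²/(3.6+5.35)² = 45.787 kPa
Final effective stress: σ'_f = 51.217 + 45.787 = 97.004 kPa.
σ'_f = 97.004 > σ'_p = 67.6 kPa, so the stress path crosses the preconsolidation pressure — recompression up to σ'_p, then virgin compression beyond:
S_c = H/(1+e₀)·[C_r·log₁₀(σ'_p/σ'_0) + C_c·log₁₀(σ'_f/σ'_p)]
    = 3.3/1.93 × [0.027×log₁₀(67.6/51.217) + 0.42×log₁₀(97.004/67.6)]
    = 1.7098 × [0.0032544 + 0.065874] = 0.1182 m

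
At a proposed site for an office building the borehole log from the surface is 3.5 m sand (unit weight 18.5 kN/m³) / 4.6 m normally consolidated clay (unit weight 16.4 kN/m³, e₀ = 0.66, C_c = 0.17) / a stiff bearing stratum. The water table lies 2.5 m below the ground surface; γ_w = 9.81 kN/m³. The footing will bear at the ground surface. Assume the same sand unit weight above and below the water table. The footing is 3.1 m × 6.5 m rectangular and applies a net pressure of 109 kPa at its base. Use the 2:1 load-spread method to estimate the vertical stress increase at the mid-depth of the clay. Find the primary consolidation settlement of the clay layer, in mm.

S_c ≈ 51.5 mm

Mid-depth of clay below the ground surface: z = 3.5 + 4.6/2 = 5.8 m.
Total vertical stress at mid-clay: σ_v = 18.5×3.5 + 16.4×2.3 = 102.47 kPa.
Pore pressure: u = 9.81×(5.8 − 2.5) = 32.373 kPa.
Initial effective stress: σ'_0 = σ_v − u = 102.47 − 32.373 = 70.097 kPa.
Stress increase at mid-clay by the 2:1 spreading method:
Δσ = qBL/((B+z)(L+z)) = 109×3.1×6.5/((3.1+5.8)(6.5+5.8)) = 20.063 kPa
Final effective stress: σ'_f = σ'_0 + Δσ = 70.097 + 20.063 = 90.16 kPa.
Normally consolidated clay, so the full stress increment lies on the virgin compression line:
S_c = C_c·H/(1+e₀)·log₁₀(σ'_f/σ'_0) = 0.17×4.6/(1+0.66)×log₁₀(90.16/70.097)
    = 0.47108 × 0.10931 = 0.05149 m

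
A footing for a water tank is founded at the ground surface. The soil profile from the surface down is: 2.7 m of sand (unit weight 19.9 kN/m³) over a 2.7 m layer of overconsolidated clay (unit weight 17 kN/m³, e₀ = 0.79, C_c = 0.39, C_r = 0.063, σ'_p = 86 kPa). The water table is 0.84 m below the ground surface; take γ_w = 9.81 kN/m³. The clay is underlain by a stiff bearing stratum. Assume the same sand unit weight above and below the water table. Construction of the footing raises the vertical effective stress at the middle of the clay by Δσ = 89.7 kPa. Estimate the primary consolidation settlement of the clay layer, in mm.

Mid-depth of clay below the ground surface: z = 2.7 + 2.7/2 = 4.05 m.
Total vertical stress at mid-clay: σ_v = 19.9×2.7 + 17×1.35 = 76.68 kPa.
Pore pressure: u = 9.81×(4.05 − 0.84) = 31.49 kPa.
Initial effective stress: σ'_0 = σ_v − u = 76.68 − 31.49 = 45.19 kPa.
Final effective stress: σ'_f = 45.19 + 89.7 = 134.89 kPa.
σ'_f = 134.89 > σ'_p = 86 kPa, so the stress path crosses the preconsolidation pressure — recompression up to σ'_p, then virgin compression beyond:
S_c = H/(1+e₀)·[C_r·log₁₀(σ'_p/σ'_0) + C_c·log₁₀(σ'_f/σ'_p)]
    = 2.7/1.79 × [0.063×log₁₀(86/45.19) + 0.39×log₁₀(134.89/86)]
    = 1.5084 × [0.017606 + 0.076238] = 0.1416 m

S_c ≈ 142 mm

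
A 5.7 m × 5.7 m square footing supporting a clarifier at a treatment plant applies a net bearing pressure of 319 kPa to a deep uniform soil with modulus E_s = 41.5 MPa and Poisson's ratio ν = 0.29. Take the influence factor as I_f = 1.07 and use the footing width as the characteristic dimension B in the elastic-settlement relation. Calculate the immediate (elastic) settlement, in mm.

S_e ≈ 42.9 mm

Immediate (elastic) settlement: S_e = q·B·(1−ν²)/E_s · I_f.
E_s = 41.5 MPa = 41500 kPa.
S_e = 319 × 5.7 × (1 − 0.29²) / 41500 × 1.07
    = 319 × 5.7 × 0.9159 / 41500 × 1.07
    = 0.04294 m = 42.94 mm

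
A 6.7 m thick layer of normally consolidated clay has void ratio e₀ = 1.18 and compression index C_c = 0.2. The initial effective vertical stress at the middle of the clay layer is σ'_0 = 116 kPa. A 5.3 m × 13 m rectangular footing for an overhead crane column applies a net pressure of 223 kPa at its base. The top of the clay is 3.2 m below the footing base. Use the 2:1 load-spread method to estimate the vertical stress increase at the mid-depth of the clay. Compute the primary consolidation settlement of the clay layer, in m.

S_c ≈ 0.121 m

Mid-depth of clay below the footing base: z = 3.2 + 6.7/2 = 6.55 m.
Stress increase at mid-clay by the 2:1 spreading method:
Δσ = qBL/((B+z)(L+z)) = 223×5.3×13/((5.3+6.55)(13+6.55)) = 66.322 kPa
Final effective stress: σ'_f = σ'_0 + Δσ = 116 + 66.322 = 182.32 kPa.
Normally consolidated clay, so the full stress increment lies on the virgin compression line:
S_c = C_c·H/(1+e₀)·log₁₀(σ'_f/σ'_0) = 0.2×6.7/(1+1.18)×log₁₀(182.32/116)
    = 0.61468 × 0.19638 = 0.1207 m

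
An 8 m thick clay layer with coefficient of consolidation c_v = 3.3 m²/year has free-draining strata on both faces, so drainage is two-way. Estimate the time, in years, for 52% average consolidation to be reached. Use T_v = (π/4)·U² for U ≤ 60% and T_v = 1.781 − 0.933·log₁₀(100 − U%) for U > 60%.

t ≈ 1.03 years

Drainage path length: H_d = H/2 = 4 m (double drainage).
U ≤ 60%: T_v = (π/4)·U² = (π/4)×0.52² = 0.21237.
t = T_v·H_d²/c_v = 0.21237×4²/3.3 = 1.03 years.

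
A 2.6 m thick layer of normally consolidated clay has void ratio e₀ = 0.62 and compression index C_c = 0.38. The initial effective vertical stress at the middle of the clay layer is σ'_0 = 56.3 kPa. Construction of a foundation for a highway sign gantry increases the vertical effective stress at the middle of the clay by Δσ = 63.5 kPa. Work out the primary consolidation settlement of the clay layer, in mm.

Final effective stress: σ'_f = σ'_0 + Δσ = 56.3 + 63.5 = 119.8 kPa.
Normally consolidated clay, so the full stress increment lies on the virgin compression line:
S_c = C_c·H/(1+e₀)·log₁₀(σ'_f/σ'_0) = 0.38×2.6/(1+0.62)×log₁₀(119.8/56.3)
    = 0.60988 × 0.32795 = 0.2 m

S_c ≈ 200 mm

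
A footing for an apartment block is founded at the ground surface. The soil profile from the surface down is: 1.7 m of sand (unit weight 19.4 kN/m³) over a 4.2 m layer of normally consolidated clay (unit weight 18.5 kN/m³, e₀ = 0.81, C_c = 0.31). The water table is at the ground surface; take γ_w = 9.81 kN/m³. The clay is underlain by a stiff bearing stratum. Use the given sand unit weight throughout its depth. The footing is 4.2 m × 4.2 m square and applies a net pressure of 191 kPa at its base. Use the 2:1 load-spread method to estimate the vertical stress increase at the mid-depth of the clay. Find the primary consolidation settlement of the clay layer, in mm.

S_c ≈ 289 mm

Mid-depth of clay below the ground surface: z = 1.7 + 4.2/2 = 3.8 m.
Total vertical stress at mid-clay: σ_v = 19.4×1.7 + 18.5×2.1 = 71.83 kPa.
Pore pressure: u = 9.81×(3.8 − 0) = 37.278 kPa.
Initial effective stress: σ'_0 = σ_v − u = 71.83 − 37.278 = 34.552 kPa.
Stress increase at mid-clay by the 2:1 spreading method:
Δσ = qBL/((B+z)(L+z)) = 191×4.2×4.2/((4.2+3.8)(4.2+3.8)) = 52.644 kPa
Final effective stress: σ'_f = σ'_0 + Δσ = 34.552 + 52.644 = 87.196 kPa.
Normally consolidated clay, so the full stress increment lies on the virgin compression line:
S_c = C_c·H/(1+e₀)·log₁₀(σ'_f/σ'_0) = 0.31×4.2/(1+0.81)×log₁₀(87.196/34.552)
    = 0.71934 × 0.40202 = 0.2892 m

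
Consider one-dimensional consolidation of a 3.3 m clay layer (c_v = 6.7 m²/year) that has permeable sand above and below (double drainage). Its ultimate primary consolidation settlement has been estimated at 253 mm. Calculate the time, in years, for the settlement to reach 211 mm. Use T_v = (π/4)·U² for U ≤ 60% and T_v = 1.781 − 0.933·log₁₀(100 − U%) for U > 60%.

Drainage path length: H_d = H/2 = 1.65 m (double drainage).
U = S(t)/S_ult = 211/253 = 0.834.
U > 60%: T_v = 1.781 − 0.933·log₁₀(100 − 83.399) = 0.64262.
t = T_v·H_d²/c_v = 0.64262×1.65²/6.7 = 0.2611 years.

t ≈ 0.261 years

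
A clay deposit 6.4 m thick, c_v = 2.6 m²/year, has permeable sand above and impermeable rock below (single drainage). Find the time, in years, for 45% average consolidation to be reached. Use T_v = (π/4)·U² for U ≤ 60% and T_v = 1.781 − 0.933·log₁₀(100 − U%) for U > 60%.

Drainage path length: H_d = H = 6.4 m (single drainage).
U ≤ 60%: T_v = (π/4)·U² = (π/4)×0.45² = 0.15904.
t = T_v·H_d²/c_v = 0.15904×6.4²/2.6 = 2.505 years.

t ≈ 2.51 years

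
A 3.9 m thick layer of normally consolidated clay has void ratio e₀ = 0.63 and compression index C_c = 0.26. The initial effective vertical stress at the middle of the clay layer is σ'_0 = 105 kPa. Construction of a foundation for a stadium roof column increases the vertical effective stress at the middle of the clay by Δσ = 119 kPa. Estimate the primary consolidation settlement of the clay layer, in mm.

S_c ≈ 205 mm

Final effective stress: σ'_f = σ'_0 + Δσ = 105 + 119 = 224 kPa.
Normally consolidated clay, so the full stress increment lies on the virgin compression line:
S_c = C_c·H/(1+e₀)·log₁₀(σ'_f/σ'_0) = 0.26×3.9/(1+0.63)×log₁₀(224/105)
    = 0.62209 × 0.32906 = 0.2047 m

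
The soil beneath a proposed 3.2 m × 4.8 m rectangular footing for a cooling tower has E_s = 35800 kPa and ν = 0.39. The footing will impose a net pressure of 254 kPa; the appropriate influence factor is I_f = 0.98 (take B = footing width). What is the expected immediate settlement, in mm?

Immediate (elastic) settlement: S_e = q·B·(1−ν²)/E_s · I_f.
S_e = 254 × 3.2 × (1 − 0.39²) / 35800 × 0.98
    = 254 × 3.2 × 0.8479 / 35800 × 0.98
    = 0.01887 m = 18.87 mm

S_e ≈ 18.9 mm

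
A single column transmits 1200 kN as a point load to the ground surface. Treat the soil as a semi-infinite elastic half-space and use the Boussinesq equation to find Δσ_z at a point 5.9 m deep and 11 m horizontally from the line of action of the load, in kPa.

Δσ_z ≈ 0.388 kPa

Boussinesq vertical stress below a point load on an elastic half-space:
Δσ_z = 3P/(2πz²) · [1 + (r/z)²]^(−5/2)
r/z = 11/5.9 = 1.8644; [1+(r/z)²]^(−5/2) = 0.023592.
Δσ_z = 3×1200/(2π×5.9²) × 0.023592 = 16.46 × 0.023592 = 0.3883 kPa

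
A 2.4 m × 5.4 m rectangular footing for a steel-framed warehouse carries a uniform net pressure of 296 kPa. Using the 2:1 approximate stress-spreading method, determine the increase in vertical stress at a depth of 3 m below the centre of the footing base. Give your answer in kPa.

Δσ_z ≈ 84.6 kPa

By the 2:1 method the load spreads at 1 horizontal : 2 vertical, so at depth z the loaded area has grown by z in each plan dimension:
Δσ = qBL/((B+z)(L+z)) = 296×2.4×5.4/((2.4+3)(5.4+3)) = 84.571 kPa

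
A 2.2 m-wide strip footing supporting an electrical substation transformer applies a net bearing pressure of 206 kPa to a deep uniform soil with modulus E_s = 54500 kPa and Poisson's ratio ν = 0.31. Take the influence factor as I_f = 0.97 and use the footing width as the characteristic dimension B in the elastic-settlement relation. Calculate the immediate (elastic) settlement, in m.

Immediate (elastic) settlement: S_e = q·B·(1−ν²)/E_s · I_f.
S_e = 206 × 2.2 × (1 − 0.31²) / 54500 × 0.97
    = 206 × 2.2 × 0.9039 / 54500 × 0.97
    = 0.007291 m

S_e ≈ 0.00729 m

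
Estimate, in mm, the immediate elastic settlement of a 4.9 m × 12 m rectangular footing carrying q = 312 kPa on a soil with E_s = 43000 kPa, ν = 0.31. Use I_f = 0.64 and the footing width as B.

S_e ≈ 20.6 mm

Immediate (elastic) settlement: S_e = q·B·(1−ν²)/E_s · I_f.
S_e = 312 × 4.9 × (1 − 0.31²) / 43000 × 0.64
    = 312 × 4.9 × 0.9039 / 43000 × 0.64
    = 0.02057 m = 20.57 mm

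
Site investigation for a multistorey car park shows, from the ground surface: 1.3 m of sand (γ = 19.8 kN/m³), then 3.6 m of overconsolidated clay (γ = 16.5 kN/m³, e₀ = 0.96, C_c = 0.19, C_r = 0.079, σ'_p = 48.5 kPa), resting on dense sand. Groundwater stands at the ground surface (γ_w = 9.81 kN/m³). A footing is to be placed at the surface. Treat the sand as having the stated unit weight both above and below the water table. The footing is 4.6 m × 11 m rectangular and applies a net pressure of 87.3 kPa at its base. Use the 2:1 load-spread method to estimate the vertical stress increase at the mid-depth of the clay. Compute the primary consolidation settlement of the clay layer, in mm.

Mid-depth of clay below the ground surface: z = 1.3 + 3.6/2 = 3.1 m.
Total vertical stress at mid-clay: σ_v = 19.8×1.3 + 16.5×1.8 = 55.44 kPa.
Pore pressure: u = 9.81×(3.1 − 0) = 30.411 kPa.
Initial effective stress: σ'_0 = σ_v − u = 55.44 − 30.411 = 25.029 kPa.
Stress increase at mid-clay by the 2:1 spreading method:
Δσ = qBL/((B+z)(L+z)) = 87.3×4.6×11/((4.6+3.1)(11+3.1)) = 40.687 kPa
Final effective stress: σ'_f = 25.029 + 40.687 = 65.716 kPa.
σ'_f = 65.716 > σ'_p = 48.5 kPa, so the stress path crosses the preconsolidation pressure — recompression up to σ'_p, then virgin compression beyond:
S_c = H/(1+e₀)·[C_r·log₁₀(σ'_p/σ'_0) + C_c·log₁₀(σ'_f/σ'_p)]
    = 3.6/1.96 × [0.079×log₁₀(48.5/25.029) + 0.19×log₁₀(65.716/48.5)]
    = 1.8367 × [0.022697 + 0.025067] = 0.08773 m

S_c ≈ 87.7 mm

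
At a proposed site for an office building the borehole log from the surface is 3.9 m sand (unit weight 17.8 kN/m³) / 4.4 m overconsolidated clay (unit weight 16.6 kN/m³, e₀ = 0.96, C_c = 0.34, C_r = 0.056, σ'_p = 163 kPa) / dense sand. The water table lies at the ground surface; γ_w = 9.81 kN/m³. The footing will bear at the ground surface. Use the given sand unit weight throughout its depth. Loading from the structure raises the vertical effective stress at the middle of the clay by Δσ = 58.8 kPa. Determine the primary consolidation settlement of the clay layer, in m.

S_c ≈ 0.0449 m

Mid-depth of clay below the ground surface: z = 3.9 + 4.4/2 = 6.1 m.
Total vertical stress at mid-clay: σ_v = 17.8×3.9 + 16.6×2.2 = 105.94 kPa.
Pore pressure: u = 9.81×(6.1 − 0) = 59.841 kPa.
Initial effective stress: σ'_0 = σ_v − u = 105.94 − 59.841 = 46.099 kPa.
Final effective stress: σ'_f = 46.099 + 58.8 = 104.9 kPa.
σ'_f = 104.9 ≤ σ'_p = 163 kPa, so the clay remains overconsolidated and only the recompression index applies:
S_c = C_r·H/(1+e₀)·log₁₀(σ'_f/σ'_0) = 0.056×4.4/1.96×log₁₀(104.9/46.099)
    = 0.12571 × 0.35708 = 0.04489 m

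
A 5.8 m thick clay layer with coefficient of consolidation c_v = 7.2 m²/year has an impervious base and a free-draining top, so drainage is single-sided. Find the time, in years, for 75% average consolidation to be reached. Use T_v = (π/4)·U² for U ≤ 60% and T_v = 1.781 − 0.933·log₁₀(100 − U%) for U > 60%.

t ≈ 2.23 years

Drainage path length: H_d = H = 5.8 m (single drainage).
U > 60%: T_v = 1.781 − 0.933·log₁₀(100 − 75) = 0.47672.
t = T_v·H_d²/c_v = 0.47672×5.8²/7.2 = 2.227 years.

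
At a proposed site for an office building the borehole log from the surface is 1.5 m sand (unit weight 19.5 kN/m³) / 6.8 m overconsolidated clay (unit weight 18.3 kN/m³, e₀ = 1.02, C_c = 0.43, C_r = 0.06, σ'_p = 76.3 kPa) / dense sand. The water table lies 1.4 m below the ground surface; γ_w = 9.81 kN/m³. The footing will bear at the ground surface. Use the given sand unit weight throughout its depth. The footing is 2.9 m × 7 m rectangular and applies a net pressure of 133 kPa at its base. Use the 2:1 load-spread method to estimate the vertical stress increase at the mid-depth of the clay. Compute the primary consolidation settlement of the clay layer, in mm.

Mid-depth of clay below the ground surface: z = 1.5 + 6.8/2 = 4.9 m.
Total vertical stress at mid-clay: σ_v = 19.5×1.5 + 18.3×3.4 = 91.47 kPa.
Pore pressure: u = 9.81×(4.9 − 1.4) = 34.335 kPa.
Initial effective stress: σ'_0 = σ_v − u = 91.47 − 34.335 = 57.135 kPa.
Stress increase at mid-clay by the 2:1 spreading method:
Δσ = qBL/((B+z)(L+z)) = 133×2.9×7/((2.9+4.9)(7+4.9)) = 29.087 kPa
Final effective stress: σ'_f = 57.135 + 29.087 = 86.222 kPa.
σ'_f = 86.222 > σ'_p = 76.3 kPa, so the stress path crosses the preconsolidation pressure — recompression up to σ'_p, then virgin compression beyond:
S_c = H/(1+e₀)·[C_r·log₁₀(σ'_p/σ'_0) + C_c·log₁₀(σ'_f/σ'_p)]
    = 6.8/2.02 × [0.06×log₁₀(76.3/57.135) + 0.43×log₁₀(86.222/76.3)]
    = 3.3663 × [0.0075373 + 0.02283] = 0.1022 m

S_c ≈ 102 mm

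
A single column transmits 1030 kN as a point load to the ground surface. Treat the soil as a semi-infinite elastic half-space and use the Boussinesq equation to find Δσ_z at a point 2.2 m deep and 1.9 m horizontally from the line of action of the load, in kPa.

Δσ_z ≈ 25.2 kPa

Boussinesq vertical stress below a point load on an elastic half-space:
Δσ_z = 3P/(2πz²) · [1 + (r/z)²]^(−5/2)
r/z = 1.9/2.2 = 0.86364; [1+(r/z)²]^(−5/2) = 0.2483.
Δσ_z = 3×1030/(2π×2.2²) × 0.2483 = 101.61 × 0.2483 = 25.23 kPa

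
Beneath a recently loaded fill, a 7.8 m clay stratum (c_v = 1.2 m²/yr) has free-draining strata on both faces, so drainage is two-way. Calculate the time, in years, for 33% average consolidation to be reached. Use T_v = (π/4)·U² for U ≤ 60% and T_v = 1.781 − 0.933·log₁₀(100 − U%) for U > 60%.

Drainage path length: H_d = H/2 = 3.9 m (double drainage).
U ≤ 60%: T_v = (π/4)·U² = (π/4)×0.33² = 0.08553.
t = T_v·H_d²/c_v = 0.08553×3.9²/1.2 = 1.084 years.

t ≈ 1.08 years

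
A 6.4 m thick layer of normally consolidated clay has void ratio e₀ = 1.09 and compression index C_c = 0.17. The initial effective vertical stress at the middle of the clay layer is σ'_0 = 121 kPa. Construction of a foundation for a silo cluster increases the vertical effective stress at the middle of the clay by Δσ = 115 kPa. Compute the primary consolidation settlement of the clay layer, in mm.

Final effective stress: σ'_f = σ'_0 + Δσ = 121 + 115 = 236 kPa.
Normally consolidated clay, so the full stress increment lies on the virgin compression line:
S_c = C_c·H/(1+e₀)·log₁₀(σ'_f/σ'_0) = 0.17×6.4/(1+1.09)×log₁₀(236/121)
    = 0.52057 × 0.29013 = 0.151 m

S_c ≈ 151 mm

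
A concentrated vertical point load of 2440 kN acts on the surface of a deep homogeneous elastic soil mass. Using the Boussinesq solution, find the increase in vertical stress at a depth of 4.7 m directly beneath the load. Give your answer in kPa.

Δσ_z ≈ 52.7 kPa

Boussinesq vertical stress below a point load on an elastic half-space:
Δσ_z = 3P/(2πz²) · [1 + (r/z)²]^(−5/2)
r/z = 0/4.7 = 0; [1+(r/z)²]^(−5/2) = 1.
Δσ_z = 3×2440/(2π×4.7²) × 1 = 52.739 × 1 = 52.74 kPa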